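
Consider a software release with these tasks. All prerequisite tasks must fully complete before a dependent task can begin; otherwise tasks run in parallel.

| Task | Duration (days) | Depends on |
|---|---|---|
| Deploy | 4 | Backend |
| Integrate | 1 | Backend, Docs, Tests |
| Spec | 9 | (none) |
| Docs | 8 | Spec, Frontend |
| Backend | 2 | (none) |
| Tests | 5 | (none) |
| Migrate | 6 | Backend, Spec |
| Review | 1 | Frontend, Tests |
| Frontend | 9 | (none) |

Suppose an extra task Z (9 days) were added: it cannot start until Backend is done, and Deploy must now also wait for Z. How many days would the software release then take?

Originally the software release takes 18 days.
With Z inserted, Deploy now waits for max(Backend, Z).
New critical path: Spec→Docs→Integrate = 9+8+1 = 18 ⇒ 18 days.

18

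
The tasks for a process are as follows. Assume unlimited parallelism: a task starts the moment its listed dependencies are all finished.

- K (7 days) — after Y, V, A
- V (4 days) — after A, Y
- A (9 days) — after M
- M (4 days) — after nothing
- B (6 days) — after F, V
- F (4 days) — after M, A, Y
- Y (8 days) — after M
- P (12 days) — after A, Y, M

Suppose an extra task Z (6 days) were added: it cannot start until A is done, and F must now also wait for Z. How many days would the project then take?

Originally the project takes 25 days.
With Z inserted, F now waits for max(M, A, Y, Z).
New critical path: M→A→Z→F→B = 4+9+6+4+6 = 29 ⇒ 29 days.

29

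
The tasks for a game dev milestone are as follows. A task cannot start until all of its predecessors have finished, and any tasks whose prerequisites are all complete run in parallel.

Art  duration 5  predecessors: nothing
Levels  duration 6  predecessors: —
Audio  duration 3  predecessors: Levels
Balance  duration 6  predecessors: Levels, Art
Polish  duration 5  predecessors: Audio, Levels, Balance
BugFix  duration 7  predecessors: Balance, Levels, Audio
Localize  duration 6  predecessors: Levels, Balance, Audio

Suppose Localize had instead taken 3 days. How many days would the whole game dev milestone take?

19

Critical path before the change: Levels→Balance→BugFix = 6+6+7 = 19 giving 19 days.
The longest path through Localize is only 18 days, so Localize has float 1.
No other chain overtakes it, so the finish is 19 days.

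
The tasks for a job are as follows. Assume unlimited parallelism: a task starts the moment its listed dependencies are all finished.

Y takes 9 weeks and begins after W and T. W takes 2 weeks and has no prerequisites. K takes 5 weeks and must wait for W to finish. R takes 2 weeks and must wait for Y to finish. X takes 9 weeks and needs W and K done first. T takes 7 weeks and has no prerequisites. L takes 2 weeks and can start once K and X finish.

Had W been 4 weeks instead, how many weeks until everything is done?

20

Baseline: W→K→X→L = 2+5+9+2 = 18 → 18 weeks.
Since W is critical, the +2 change carries straight to that chain (now 20 weeks).
No other chain overtakes it, so the finish is 20 weeks.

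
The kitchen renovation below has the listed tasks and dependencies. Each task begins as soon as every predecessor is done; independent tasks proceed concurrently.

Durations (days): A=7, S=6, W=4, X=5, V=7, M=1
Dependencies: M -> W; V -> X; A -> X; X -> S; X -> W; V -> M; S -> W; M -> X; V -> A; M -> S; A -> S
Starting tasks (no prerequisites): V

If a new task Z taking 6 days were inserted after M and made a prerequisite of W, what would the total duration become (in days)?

Originally the job takes 29 days.
With Z inserted, W now waits for max(M, S, X, Z).
New critical path: V→A→X→S→W = 7+7+5+6+4 = 29 ⇒ 29 days.

29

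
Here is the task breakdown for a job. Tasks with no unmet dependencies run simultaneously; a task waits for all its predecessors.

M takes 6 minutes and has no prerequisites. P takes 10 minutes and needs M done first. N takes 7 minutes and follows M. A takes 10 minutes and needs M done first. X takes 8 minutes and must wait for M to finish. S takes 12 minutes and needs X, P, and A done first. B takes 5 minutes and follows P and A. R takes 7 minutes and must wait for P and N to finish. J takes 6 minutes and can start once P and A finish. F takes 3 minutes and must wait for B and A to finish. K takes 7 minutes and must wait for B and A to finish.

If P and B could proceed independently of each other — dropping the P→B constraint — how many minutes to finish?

With the dependency in place, M→P→S = 6+10+12 = 28 sets the finish at 28 minutes.
Dropping P→B doesn't change B's earliest start (16); another predecessor still binds.
New critical path: M→P→S = 6+10+12 = 28 ⇒ 28 minutes.

28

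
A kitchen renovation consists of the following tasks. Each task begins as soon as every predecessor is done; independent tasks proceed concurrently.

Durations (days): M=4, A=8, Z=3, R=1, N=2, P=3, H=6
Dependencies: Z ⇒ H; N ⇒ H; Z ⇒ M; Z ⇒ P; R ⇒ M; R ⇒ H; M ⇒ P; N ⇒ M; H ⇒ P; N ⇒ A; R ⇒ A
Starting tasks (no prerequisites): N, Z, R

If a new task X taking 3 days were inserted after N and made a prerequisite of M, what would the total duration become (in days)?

Originally the project takes 12 days.
With X inserted, M now waits for max(R, N, Z, X).
New critical path: N→X→M→P = 2+3+4+3 = 12 ⇒ 12 days.

12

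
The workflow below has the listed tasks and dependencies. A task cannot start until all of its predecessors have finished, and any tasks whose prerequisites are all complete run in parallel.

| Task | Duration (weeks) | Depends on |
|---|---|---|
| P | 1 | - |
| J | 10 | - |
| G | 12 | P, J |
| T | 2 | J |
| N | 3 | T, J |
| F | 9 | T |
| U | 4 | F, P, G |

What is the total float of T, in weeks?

1

J→G→U = 10+12+4 = 26 sets the makespan at 26 weeks.
Longest path through T: 25 weeks (earliest finish 12, latest finish 13).
So T can slip 13 − 12 = 1 week.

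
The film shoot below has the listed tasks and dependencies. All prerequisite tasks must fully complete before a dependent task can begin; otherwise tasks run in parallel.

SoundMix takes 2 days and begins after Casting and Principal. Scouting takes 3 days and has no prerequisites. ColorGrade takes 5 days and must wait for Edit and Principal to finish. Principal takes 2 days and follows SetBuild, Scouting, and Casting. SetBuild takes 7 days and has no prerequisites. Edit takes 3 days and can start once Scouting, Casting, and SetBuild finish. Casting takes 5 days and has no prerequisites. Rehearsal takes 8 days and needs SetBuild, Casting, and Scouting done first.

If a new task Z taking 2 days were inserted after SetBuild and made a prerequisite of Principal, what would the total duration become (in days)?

16

Originally the schedule takes 15 days.
With Z inserted, Principal now waits for max(SetBuild, Scouting, Casting, Z).
New critical path: SetBuild→Z→Principal→ColorGrade = 7+2+2+5 = 16 ⇒ 16 days.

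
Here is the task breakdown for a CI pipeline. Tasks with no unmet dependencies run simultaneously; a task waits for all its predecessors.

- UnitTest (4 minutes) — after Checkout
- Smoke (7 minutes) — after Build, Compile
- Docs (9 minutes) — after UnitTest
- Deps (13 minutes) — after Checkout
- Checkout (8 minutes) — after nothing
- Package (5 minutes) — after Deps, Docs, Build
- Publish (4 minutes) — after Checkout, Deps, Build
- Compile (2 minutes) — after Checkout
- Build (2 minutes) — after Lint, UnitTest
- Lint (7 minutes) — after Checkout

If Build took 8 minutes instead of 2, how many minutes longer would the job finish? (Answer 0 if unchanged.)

4

Actual critical path: Checkout→Deps→Package = 8+13+5 = 26 ⇒ 26 minutes.
Build has 2 minutes of float (longest path through it is 24).
Now Checkout→Lint→Build→Smoke = 8+7+8+7 = 30 is longest, so the finish becomes 30 minutes.
Change in finish: 30 − 26 = +4 minutes.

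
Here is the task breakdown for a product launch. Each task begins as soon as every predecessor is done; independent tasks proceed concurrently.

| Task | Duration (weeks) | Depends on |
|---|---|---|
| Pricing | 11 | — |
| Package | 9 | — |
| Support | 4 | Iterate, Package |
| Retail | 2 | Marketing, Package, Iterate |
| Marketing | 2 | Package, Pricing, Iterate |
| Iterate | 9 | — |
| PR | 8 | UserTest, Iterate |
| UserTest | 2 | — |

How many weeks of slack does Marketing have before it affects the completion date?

2

Iterate→PR = 9+8 = 17 sets the makespan at 17 weeks.
Longest path through Marketing: 15 weeks (earliest finish 13, latest finish 15).
Slack of Marketing = 13 − 11 = 2 weeks.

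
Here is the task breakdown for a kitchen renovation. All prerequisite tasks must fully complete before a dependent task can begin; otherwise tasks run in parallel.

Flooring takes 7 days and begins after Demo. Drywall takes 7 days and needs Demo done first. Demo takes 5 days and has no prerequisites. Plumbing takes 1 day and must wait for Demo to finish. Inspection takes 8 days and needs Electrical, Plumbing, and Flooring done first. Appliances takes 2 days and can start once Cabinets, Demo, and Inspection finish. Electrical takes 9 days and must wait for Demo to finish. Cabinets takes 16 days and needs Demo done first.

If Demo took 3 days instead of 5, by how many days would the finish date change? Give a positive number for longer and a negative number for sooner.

-2

The binding path is Demo→Electrical→Inspection→Appliances = 5+9+8+2 = 24; finish at 24 days.
Demo lies on that path, so at 3 days the path becomes 22 days.
That remains the longest chain; total 22 days.
Change in finish: 22 − 24 = -2 days.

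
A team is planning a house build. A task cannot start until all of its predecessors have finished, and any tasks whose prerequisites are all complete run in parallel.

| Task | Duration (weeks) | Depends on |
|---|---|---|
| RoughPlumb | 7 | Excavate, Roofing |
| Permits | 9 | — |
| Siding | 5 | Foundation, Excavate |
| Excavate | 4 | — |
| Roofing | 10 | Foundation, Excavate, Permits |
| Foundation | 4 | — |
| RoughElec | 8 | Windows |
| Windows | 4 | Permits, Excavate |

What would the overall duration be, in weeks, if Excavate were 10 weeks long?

27

The binding path is Permits→Roofing→RoughPlumb = 9+10+7 = 26; finish at 26 weeks.
Excavate is off the critical path — its longest chain is 21 weeks, giving 5 of slack.
Now Excavate→Roofing→RoughPlumb = 10+10+7 = 27 is longest, so the finish becomes 27 weeks.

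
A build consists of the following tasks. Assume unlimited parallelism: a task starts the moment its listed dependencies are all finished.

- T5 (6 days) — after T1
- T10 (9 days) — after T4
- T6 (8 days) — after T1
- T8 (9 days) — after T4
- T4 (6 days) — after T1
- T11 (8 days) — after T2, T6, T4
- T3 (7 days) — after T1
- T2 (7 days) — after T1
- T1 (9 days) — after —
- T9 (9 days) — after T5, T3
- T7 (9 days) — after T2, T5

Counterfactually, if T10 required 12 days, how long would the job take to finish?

Actual critical path: T1→T2→T7 = 9+7+9 = 25 ⇒ 25 days.
The longest path through T10 is only 24 days, so T10 has float 1.
New critical path: T1→T4→T10 = 9+6+12 = 27 ⇒ 27 days.

27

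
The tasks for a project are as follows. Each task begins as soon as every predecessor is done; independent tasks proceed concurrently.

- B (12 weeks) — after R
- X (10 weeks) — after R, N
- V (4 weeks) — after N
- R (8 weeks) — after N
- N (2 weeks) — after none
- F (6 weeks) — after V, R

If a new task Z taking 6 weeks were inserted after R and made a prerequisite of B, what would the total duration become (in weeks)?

Originally the project takes 22 weeks.
With Z inserted, B now waits for max(R, Z).
New critical path: N→R→Z→B = 2+8+6+12 = 28 ⇒ 28 weeks.

28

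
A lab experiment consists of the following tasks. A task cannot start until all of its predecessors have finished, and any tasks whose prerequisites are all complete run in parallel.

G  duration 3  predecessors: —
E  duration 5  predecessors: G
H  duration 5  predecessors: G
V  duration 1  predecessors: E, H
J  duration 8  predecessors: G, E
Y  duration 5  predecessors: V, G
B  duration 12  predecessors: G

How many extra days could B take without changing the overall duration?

1

G→E→J = 3+5+8 = 16 sets the makespan at 16 days.
Longest path through B: 15 days (earliest finish 15, latest finish 16).
Float = 16 − 15 = 1.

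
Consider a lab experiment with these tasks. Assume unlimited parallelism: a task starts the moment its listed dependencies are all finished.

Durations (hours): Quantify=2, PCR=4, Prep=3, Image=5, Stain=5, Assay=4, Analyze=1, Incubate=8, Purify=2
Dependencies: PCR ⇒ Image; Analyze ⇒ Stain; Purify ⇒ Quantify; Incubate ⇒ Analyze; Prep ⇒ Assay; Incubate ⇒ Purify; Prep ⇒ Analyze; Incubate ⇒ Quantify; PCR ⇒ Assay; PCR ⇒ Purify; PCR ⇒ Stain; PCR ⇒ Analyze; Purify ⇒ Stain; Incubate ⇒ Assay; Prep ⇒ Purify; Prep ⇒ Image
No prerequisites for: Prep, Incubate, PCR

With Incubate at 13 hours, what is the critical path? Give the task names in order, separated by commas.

As given, the longest chain is Incubate→Purify→Stain = 8+2+5 = 15, so the finish is 15 hours.
Incubate is on the critical path; changing it to 13 makes that path 20 hours.
That remains the longest chain; total 20 hours.

Incubate, Purify, Stain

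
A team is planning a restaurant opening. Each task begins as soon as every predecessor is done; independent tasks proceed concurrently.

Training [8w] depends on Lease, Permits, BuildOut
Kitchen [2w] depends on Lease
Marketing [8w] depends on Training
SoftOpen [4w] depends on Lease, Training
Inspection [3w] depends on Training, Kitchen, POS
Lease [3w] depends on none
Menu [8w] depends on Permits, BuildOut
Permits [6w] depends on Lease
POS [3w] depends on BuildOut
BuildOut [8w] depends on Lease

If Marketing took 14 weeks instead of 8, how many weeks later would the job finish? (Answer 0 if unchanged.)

Actual critical path: Lease→BuildOut→Training→Marketing = 3+8+8+8 = 27 ⇒ 27 weeks.
Marketing is on the critical path; changing it to 14 makes that path 33 weeks.
The critical path is still Lease→BuildOut→Training→Marketing; finish is now 33 weeks.
Change in finish: 33 − 27 = +6 weeks.

6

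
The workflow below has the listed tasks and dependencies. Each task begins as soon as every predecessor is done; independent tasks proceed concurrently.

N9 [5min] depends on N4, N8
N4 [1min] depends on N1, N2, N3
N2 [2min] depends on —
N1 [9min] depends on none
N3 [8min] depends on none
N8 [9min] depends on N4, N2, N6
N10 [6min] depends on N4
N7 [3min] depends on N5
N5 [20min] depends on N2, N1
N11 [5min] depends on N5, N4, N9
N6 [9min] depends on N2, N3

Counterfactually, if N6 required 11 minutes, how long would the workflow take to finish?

38

Critical path before the change: N3→N6→N8→N9→N11 = 8+9+9+5+5 = 36 giving 36 minutes.
N6 lies on that path, so at 11 minutes the path becomes 38 minutes.
No other chain overtakes it, so the finish is 38 minutes.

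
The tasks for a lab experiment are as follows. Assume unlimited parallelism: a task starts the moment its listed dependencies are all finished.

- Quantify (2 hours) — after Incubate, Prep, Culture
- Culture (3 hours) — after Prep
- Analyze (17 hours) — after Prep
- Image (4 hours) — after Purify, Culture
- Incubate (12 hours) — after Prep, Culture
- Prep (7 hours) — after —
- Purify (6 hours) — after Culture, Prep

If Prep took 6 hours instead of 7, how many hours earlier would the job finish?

1

Baseline: Prep→Culture→Incubate→Quantify = 7+3+12+2 = 24 → 24 hours.
Since Prep is critical, the -1 change carries straight to that chain (now 23 hours).
The critical path is still Prep→Culture→Incubate→Quantify; finish is now 23 hours.
Change in finish: 23 − 24 = -1 hours.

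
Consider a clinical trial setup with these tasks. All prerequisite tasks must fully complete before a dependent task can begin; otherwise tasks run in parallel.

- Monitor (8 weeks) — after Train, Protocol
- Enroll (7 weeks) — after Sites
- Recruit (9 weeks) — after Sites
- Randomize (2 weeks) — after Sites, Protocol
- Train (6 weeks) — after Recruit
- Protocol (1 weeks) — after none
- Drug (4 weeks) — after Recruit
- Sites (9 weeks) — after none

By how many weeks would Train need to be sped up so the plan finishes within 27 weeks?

5

Current finish: 32 weeks; target: 27.
Train is on every critical path, so each week cut from Train cuts the finish by one (this holds down to a finish of 27).
Need 32 − 27 = 5 weeks off Train → Train becomes 1 week, finish becomes 27.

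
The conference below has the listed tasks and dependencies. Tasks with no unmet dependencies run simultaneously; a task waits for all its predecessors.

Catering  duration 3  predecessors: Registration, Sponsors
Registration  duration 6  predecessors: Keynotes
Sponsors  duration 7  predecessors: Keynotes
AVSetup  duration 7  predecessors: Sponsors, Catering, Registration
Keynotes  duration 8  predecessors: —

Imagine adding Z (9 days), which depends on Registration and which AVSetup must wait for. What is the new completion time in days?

30

Originally the job takes 25 days.
With Z inserted, AVSetup now waits for max(Sponsors, Catering, Registration, Z).
New critical path: Keynotes→Registration→Z→AVSetup = 8+6+9+7 = 30 ⇒ 30 days.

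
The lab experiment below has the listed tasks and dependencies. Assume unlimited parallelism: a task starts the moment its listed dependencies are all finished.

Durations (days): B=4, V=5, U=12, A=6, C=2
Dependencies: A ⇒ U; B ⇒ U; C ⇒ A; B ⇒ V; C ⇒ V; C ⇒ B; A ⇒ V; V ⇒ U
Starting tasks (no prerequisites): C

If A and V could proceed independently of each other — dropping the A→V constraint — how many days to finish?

23

With the dependency in place, C→A→V→U = 2+6+5+12 = 25 sets the finish at 25 days.
Without A→V, V's earliest start moves from 8 to 6.
The longest chain is now C→B→V→U = 2+4+5+12 = 23, so the project takes 23 days.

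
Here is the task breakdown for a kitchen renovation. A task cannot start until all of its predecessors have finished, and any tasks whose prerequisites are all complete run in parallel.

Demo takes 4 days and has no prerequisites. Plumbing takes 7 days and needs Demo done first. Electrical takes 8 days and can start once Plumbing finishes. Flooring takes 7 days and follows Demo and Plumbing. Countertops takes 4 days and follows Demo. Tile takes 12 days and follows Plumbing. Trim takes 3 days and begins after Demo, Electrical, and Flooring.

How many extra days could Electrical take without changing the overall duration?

Demo→Plumbing→Tile = 4+7+12 = 23 sets the makespan at 23 days.
Electrical finishes as early as 19 and must finish by 20.
So Electrical can slip 20 − 19 = 1 day.

1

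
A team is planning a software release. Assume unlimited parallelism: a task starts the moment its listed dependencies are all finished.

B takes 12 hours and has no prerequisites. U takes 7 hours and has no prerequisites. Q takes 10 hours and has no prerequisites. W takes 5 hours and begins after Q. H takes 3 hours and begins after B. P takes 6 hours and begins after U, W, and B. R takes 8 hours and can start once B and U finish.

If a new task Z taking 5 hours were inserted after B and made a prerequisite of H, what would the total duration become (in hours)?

Originally the schedule takes 21 hours.
With Z inserted, H now waits for max(B, Z).
New critical path: Q→W→P = 10+5+6 = 21 ⇒ 21 hours.

21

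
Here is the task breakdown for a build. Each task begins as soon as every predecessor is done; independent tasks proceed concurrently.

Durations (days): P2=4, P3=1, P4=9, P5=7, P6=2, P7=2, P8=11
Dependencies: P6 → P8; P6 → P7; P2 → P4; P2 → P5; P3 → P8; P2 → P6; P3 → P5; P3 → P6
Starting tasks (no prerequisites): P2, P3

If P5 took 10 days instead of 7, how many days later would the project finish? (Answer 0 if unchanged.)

Actual critical path: P2→P6→P8 = 4+2+11 = 17 ⇒ 17 days.
P5 has 6 days of float (longest path through it is 11).
The critical path is still P2→P6→P8; finish is now 17 days.
Change in finish: 17 − 17 = +0 days.

0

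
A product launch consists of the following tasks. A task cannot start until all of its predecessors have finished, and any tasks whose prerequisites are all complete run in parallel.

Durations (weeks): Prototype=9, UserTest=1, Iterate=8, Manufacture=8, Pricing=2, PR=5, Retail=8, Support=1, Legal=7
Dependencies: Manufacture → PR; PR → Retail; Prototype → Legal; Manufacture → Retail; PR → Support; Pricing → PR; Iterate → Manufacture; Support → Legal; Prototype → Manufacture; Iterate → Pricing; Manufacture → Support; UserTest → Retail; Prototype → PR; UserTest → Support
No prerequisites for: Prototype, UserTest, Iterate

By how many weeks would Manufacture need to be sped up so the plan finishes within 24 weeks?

6

Current finish: 30 weeks; target: 24.
Manufacture is on every critical path, so each week cut from Manufacture cuts the finish by one (this holds down to a finish of 23).
Need 30 − 24 = 6 weeks off Manufacture → Manufacture becomes 2 weeks, finish becomes 24.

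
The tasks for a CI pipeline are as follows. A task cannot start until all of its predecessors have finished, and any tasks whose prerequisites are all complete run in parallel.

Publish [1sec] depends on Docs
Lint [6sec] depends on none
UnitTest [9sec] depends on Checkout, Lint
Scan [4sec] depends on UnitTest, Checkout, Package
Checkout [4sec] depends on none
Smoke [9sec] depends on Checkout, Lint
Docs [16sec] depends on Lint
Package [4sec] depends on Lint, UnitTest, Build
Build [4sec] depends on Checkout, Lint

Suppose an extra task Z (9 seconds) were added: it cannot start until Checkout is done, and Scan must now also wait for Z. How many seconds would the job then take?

23

Originally the job takes 23 seconds.
With Z inserted, Scan now waits for max(UnitTest, Checkout, Package, Z).
New critical path: Lint→UnitTest→Package→Scan = 6+9+4+4 = 23 ⇒ 23 seconds.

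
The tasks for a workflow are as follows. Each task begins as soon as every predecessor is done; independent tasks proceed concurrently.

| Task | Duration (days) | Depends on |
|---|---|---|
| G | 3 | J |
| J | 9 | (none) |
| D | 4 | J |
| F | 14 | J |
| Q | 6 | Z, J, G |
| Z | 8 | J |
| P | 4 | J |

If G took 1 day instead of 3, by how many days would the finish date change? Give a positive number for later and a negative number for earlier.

Baseline: J→Z→Q = 9+8+6 = 23 → 23 days.
G has 5 days of float (longest path through it is 18).
The critical path is still J→Z→Q; finish is now 23 days.
Change in finish: 23 − 23 = +0 days.

0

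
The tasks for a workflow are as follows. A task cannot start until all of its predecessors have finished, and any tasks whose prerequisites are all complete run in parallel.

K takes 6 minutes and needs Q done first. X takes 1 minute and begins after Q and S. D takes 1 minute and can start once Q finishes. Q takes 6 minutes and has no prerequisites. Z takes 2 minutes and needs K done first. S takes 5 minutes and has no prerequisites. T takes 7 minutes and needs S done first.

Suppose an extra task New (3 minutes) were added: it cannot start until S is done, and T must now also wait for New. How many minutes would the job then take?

Originally the job takes 14 minutes.
With New inserted, T now waits for max(S, New).
New critical path: S→New→T = 5+3+7 = 15 ⇒ 15 minutes.

15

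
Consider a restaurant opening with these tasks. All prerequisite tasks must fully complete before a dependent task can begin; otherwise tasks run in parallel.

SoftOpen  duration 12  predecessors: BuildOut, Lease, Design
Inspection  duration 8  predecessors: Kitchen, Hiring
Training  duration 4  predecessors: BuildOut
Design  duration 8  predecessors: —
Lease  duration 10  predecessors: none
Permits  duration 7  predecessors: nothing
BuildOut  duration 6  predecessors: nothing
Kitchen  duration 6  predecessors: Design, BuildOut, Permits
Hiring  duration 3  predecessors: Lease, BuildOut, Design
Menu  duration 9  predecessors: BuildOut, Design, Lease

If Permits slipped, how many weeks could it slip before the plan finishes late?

Critical path: Lease→SoftOpen = 10+12 = 22, so the finish is 22 weeks.
The longest chain containing Permits totals 21 weeks.
Float = 22 − 21 = 1.

1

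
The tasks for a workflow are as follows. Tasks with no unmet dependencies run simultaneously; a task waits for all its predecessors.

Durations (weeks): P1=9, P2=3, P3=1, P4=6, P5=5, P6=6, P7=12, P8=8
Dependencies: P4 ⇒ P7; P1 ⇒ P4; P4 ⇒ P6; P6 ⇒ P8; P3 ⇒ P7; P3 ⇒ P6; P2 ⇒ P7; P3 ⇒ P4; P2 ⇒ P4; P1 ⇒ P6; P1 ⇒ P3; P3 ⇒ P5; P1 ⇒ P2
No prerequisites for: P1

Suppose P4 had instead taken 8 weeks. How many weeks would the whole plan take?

34

Critical path before the change: P1→P2→P4→P6→P8 = 9+3+6+6+8 = 32 giving 32 weeks.
P4 lies on that path, so at 8 weeks the path becomes 34 weeks.
No other chain overtakes it, so the finish is 34 weeks.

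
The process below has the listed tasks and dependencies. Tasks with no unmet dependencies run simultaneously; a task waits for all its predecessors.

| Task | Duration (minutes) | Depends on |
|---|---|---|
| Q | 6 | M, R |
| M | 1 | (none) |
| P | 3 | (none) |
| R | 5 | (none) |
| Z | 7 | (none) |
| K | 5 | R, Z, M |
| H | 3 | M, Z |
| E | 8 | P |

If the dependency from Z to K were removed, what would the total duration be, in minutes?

11

Before: longest chain Z→K = 7+5 = 12, finish 12.
Without Z→K, K's earliest start moves from 7 to 5.
New critical path: R→Q = 5+6 = 11 ⇒ 11 minutes.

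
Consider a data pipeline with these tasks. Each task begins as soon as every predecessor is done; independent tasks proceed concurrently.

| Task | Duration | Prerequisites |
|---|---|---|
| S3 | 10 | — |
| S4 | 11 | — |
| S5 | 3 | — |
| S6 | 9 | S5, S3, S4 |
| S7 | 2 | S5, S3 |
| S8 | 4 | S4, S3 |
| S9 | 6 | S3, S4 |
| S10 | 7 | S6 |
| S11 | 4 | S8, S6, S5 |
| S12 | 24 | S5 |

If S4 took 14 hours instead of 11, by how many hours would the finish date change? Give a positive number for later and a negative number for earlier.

The binding path is S4→S6→S10 = 11+9+7 = 27; finish at 27 hours.
Since S4 is critical, the +3 change carries straight to that chain (now 30 hours).
That remains the longest chain; total 30 hours.
Change in finish: 30 − 27 = +3 hours.

3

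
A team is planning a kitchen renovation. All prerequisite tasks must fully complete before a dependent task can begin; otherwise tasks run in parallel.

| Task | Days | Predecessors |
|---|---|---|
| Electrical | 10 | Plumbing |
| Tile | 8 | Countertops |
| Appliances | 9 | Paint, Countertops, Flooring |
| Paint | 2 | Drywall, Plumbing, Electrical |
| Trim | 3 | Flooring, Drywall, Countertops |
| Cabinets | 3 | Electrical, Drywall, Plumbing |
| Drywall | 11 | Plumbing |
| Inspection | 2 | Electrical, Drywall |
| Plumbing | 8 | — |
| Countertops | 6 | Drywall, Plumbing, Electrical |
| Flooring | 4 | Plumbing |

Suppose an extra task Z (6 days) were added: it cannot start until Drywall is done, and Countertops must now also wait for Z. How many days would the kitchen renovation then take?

40

Originally the kitchen renovation takes 34 days.
With Z inserted, Countertops now waits for max(Drywall, Plumbing, Electrical, Z).
New critical path: Plumbing→Drywall→Z→Countertops→Appliances = 8+11+6+6+9 = 40 ⇒ 40 days.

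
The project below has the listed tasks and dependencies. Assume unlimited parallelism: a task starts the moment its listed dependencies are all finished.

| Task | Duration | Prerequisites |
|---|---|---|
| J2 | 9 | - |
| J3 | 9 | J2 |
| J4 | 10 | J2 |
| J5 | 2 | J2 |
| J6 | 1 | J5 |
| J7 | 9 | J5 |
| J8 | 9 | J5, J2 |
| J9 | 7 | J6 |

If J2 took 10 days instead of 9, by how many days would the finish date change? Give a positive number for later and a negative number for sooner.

1

Actual critical path: J2→J5→J7 = 9+2+9 = 20 ⇒ 20 days.
J2 lies on that path, so at 10 days the path becomes 21 days.
That remains the longest chain; total 21 days.
Change in finish: 21 − 20 = +1 days.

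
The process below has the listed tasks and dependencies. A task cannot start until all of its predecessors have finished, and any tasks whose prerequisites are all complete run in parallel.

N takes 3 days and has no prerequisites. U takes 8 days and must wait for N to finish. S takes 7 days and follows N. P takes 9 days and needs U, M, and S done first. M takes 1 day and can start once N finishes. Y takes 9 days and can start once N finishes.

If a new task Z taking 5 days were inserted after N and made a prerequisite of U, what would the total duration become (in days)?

Originally the job takes 20 days.
With Z inserted, U now waits for max(N, Z).
New critical path: N→Z→U→P = 3+5+8+9 = 25 ⇒ 25 days.

25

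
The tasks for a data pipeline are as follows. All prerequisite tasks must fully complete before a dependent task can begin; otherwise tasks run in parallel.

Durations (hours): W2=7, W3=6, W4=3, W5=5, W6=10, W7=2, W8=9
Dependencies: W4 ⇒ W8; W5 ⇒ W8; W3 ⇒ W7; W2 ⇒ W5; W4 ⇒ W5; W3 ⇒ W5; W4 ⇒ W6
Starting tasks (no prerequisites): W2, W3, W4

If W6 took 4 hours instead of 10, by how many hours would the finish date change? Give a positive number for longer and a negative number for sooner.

0

Actual critical path: W2→W5→W8 = 7+5+9 = 21 ⇒ 21 hours.
The longest path through W6 is only 13 hours, so W6 has float 8.
The critical path is still W2→W5→W8; finish is now 21 hours.
Change in finish: 21 − 21 = +0 hours.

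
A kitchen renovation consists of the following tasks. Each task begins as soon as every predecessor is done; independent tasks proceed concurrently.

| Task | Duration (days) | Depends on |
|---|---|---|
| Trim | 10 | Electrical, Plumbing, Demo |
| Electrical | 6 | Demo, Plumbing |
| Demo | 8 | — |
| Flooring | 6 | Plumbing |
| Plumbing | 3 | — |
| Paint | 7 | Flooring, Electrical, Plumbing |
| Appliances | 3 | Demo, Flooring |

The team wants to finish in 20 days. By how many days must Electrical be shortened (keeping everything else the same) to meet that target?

4

Current finish: 24 days; target: 20.
Electrical is on every critical path, so each day cut from Electrical cuts the finish by one (this holds down to a finish of 19).
Need 24 − 20 = 4 days off Electrical → Electrical becomes 2 days, finish becomes 20.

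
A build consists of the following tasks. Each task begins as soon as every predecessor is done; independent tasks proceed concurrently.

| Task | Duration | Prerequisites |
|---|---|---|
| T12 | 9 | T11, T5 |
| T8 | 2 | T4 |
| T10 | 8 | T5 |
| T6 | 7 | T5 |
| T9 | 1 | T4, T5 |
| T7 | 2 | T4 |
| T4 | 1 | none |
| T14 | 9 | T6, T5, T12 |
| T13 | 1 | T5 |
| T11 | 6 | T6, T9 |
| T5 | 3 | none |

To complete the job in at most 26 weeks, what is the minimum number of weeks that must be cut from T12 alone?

8

Current finish: 34 weeks; target: 26.
T12 is on every critical path, so each week cut from T12 cuts the finish by one (this holds down to a finish of 26).
Need 34 − 26 = 8 weeks off T12 → T12 becomes 1 week, finish becomes 26.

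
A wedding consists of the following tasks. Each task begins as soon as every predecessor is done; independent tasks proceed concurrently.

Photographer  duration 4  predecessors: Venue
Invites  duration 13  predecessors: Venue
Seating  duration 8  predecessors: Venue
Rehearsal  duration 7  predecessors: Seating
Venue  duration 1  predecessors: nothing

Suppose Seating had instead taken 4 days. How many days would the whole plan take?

14

As given, the longest chain is Venue→Seating→Rehearsal = 1+8+7 = 16, so the finish is 16 days.
Seating lies on that path, so at 4 days the path becomes 12 days.
New critical path: Venue→Invites = 1+13 = 14 ⇒ 14 days.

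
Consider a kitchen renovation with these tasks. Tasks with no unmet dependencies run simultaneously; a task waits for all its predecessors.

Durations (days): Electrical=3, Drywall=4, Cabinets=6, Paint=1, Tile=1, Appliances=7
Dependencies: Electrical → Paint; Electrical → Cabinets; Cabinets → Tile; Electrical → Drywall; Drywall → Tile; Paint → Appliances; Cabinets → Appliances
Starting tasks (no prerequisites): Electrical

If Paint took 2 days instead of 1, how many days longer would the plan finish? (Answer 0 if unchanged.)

0

As given, the longest chain is Electrical→Cabinets→Appliances = 3+6+7 = 16, so the finish is 16 days.
Paint is off the critical path — its longest chain is 11 days, giving 5 of slack.
No other chain overtakes it, so the finish is 16 days.
Change in finish: 16 − 16 = +0 days.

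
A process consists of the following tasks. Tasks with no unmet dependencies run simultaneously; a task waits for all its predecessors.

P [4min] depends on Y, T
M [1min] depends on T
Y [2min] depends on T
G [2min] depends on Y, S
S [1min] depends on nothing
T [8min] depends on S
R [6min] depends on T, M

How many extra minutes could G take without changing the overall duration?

3

Critical path: S→T→M→R = 1+8+1+6 = 16, so the finish is 16 minutes.
The longest chain containing G totals 13 minutes.
Float = 16 − 13 = 3.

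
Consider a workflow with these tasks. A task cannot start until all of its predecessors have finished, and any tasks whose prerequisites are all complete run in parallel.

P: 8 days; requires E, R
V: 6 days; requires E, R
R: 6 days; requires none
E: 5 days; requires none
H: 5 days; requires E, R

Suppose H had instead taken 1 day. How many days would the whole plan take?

As given, the longest chain is R→P = 6+8 = 14, so the finish is 14 days.
H has 3 days of float (longest path through it is 11).
The critical path is still R→P; finish is now 14 days.

14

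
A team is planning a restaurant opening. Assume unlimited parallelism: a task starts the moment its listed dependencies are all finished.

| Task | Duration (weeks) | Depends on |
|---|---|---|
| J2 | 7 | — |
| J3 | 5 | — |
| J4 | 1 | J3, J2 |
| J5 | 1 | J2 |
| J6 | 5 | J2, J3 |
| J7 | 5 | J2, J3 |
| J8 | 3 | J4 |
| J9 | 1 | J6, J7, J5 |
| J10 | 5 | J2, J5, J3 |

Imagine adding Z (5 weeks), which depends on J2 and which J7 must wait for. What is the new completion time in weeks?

Originally the job takes 13 weeks.
With Z inserted, J7 now waits for max(J2, J3, Z).
New critical path: J2→Z→J7→J9 = 7+5+5+1 = 18 ⇒ 18 weeks.

18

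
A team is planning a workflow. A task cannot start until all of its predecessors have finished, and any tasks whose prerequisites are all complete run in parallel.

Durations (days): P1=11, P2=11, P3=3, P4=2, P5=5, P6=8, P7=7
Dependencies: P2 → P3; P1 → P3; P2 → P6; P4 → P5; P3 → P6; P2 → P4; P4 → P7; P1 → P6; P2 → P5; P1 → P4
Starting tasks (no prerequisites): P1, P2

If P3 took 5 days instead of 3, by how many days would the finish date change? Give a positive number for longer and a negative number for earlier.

Critical path before the change: P1→P3→P6 = 11+3+8 = 22 giving 22 days.
P3 is on the critical path; changing it to 5 makes that path 24 days.
That remains the longest chain; total 24 days.
Change in finish: 24 − 22 = +2 days.

2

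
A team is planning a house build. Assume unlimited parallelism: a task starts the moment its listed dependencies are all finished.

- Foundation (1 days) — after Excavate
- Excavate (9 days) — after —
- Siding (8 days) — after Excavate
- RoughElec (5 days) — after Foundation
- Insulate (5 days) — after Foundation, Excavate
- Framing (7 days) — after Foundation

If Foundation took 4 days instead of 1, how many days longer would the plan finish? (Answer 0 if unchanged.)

Actual critical path: Excavate→Foundation→Framing = 9+1+7 = 17 ⇒ 17 days.
Since Foundation is critical, the +3 change carries straight to that chain (now 20 days).
No other chain overtakes it, so the finish is 20 days.
Change in finish: 20 − 17 = +3 days.

3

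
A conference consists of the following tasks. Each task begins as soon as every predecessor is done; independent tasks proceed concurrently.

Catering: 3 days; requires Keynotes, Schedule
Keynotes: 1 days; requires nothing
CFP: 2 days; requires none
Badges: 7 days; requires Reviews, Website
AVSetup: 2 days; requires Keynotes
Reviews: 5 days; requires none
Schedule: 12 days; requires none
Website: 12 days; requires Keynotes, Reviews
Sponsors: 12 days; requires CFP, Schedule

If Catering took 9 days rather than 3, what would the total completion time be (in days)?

Baseline: Reviews→Website→Badges = 5+12+7 = 24 → 24 days.
The longest path through Catering is only 15 days, so Catering has float 9.
The critical path is still Reviews→Website→Badges; finish is now 24 days.

24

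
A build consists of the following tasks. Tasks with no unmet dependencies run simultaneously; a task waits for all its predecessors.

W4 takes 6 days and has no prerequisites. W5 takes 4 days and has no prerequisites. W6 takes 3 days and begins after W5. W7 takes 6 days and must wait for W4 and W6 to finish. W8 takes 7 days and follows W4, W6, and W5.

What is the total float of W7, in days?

The longest chain is W5→W6→W8 = 4+3+7 = 14; overall finish 14 days.
Longest path through W7: 13 days (earliest finish 13, latest finish 14).
So W7 can slip 14 − 13 = 1 day.

1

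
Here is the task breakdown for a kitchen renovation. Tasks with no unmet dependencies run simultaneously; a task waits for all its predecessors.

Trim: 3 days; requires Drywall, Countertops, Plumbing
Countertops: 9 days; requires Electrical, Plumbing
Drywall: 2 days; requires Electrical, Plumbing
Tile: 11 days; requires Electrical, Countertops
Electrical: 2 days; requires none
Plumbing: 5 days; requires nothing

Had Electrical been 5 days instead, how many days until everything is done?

Actual critical path: Plumbing→Countertops→Tile = 5+9+11 = 25 ⇒ 25 days.
Electrical is off the critical path — its longest chain is 22 days, giving 3 of slack.
No other chain overtakes it, so the finish is 25 days.

25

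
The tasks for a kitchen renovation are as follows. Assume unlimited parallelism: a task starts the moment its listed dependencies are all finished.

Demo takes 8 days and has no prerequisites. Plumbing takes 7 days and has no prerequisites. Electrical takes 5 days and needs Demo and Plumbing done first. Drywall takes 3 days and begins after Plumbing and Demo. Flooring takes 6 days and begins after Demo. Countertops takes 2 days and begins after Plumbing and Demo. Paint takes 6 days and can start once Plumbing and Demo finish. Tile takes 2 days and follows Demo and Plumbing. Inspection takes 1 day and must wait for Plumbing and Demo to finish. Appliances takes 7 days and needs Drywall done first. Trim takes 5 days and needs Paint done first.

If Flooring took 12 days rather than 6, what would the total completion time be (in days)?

20

As given, the longest chain is Demo→Paint→Trim = 8+6+5 = 19, so the finish is 19 days.
Flooring is off the critical path — its longest chain is 14 days, giving 5 of slack.
New critical path: Demo→Flooring = 8+12 = 20 ⇒ 20 days.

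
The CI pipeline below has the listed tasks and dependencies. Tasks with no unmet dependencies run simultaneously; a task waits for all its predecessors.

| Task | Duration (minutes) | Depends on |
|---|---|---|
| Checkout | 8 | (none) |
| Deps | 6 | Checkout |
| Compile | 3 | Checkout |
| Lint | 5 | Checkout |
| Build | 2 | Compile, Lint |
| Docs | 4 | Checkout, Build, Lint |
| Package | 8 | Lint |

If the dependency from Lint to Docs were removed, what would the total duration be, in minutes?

Original critical path: Checkout→Lint→Package = 8+5+8 = 21 ⇒ 21 minutes.
Dropping Lint→Docs doesn't change Docs's earliest start (15); another predecessor still binds.
The longest chain is now Checkout→Lint→Package = 8+5+8 = 21, so the project takes 21 minutes.

21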